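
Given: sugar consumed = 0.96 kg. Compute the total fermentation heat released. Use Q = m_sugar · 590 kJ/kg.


Q = 0.96 · 590

566.4000 kJ


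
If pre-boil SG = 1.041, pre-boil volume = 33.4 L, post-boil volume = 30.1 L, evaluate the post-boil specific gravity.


SG_post = 1 + (SG_pre − 1)·V_pre/V_post
pts_pre = (1.041 − 1)·1000 = 41.0000
pts_post = 41.0000·33.4/30.1 = 45.4950
SG_post = 1 + 45.4950/1000

1.0455


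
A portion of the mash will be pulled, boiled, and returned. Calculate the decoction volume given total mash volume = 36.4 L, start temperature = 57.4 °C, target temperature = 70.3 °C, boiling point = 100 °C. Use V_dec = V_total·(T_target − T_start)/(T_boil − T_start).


V_dec = 36.4·(70.3 − 57.4)/(100 − 57.4)

11.0225 L


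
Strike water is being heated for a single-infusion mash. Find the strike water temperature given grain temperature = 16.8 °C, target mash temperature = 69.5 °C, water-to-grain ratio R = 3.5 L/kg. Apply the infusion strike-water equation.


T_strike = (0.41/R)·(T_mash − T_grain) + T_mash
T_strike = (0.41/3.5)·(69.5 − 16.8) + 69.5

75.6734 °C


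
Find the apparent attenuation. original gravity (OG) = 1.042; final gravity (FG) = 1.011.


AA = (OG − FG)/(OG − 1) · 100
AA = (1.042 − 1.011)/(1.042 − 1) · 100

73.8095 %


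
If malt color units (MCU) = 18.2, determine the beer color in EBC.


SRM = 1.4922·MCU^0.6859;  EBC = SRM·1.97
SRM = 1.4922·18.2^0.6859 = 10.9172
EBC = 10.9172·1.97

21.5068 EBC


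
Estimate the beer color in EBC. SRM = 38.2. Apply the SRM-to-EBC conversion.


EBC = SRM · 1.97
EBC = 38.2 · 1.97

75.2540 EBC


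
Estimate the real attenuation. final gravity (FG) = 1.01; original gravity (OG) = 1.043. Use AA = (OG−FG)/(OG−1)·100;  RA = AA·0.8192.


AA = (1.043 − 1.01)/(1.043 − 1)·100 = 76.7442
RA = 76.7442·0.8192

62.8688 %


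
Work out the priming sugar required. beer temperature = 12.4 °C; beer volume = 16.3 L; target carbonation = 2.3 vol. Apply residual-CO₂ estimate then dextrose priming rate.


residual = 14.695·(0.01821 + 0.09011·e^(−0.04·T));  sugar = (target − residual)·4.0·V
residual = 14.695·(0.01821 + 0.09011·e^(−0.04·12.4)) = 1.0740
sugar = (2.3 − 1.0740)·4.0·16.3

79.9376 g


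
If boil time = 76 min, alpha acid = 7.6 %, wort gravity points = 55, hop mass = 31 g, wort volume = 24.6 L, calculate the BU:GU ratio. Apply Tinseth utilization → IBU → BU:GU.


U = 1.65·0.000125^(GP/1000)·(1−e^(−0.04t))/4.15;  IBU = (α/100)·m·U·1000/V;  BU:GU = IBU/GP
U = 1.65·0.000125^(55/1000)·(1−e^(−0.04·76))/4.15 = 0.2309
IBU = (7.6/100)·31·0.2309·1000/24.6 = 22.1166
BU:GU = 22.1166/55

0.4021


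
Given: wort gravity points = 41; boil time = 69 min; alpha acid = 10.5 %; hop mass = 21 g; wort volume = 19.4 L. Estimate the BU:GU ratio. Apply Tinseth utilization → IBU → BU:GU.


U = 1.65·0.000125^(GP/1000)·(1−e^(−0.04t))/4.15;  IBU = (α/100)·m·U·1000/V;  BU:GU = IBU/GP
U = 1.65·0.000125^(41/1000)·(1−e^(−0.04·69))/4.15 = 0.2576
IBU = (10.5/100)·21·0.2576·1000/19.4 = 29.2833
BU:GU = 29.2833/41

0.7142


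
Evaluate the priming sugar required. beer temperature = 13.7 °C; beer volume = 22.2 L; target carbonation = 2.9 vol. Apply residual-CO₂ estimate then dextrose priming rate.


residual = 14.695·(0.01821 + 0.09011·e^(−0.04·T));  sugar = (target − residual)·4.0·V
residual = 14.695·(0.01821 + 0.09011·e^(−0.04·13.7)) = 1.0331
sugar = (2.9 − 1.0331)·4.0·22.2

165.7805 g


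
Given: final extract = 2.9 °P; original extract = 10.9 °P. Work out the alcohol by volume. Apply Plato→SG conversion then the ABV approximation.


SG = 259/(259 − P);  ABV = (OG − FG)·131.25
OG = 259/(259 − 10.9) = 1.0439
FG = 259/(259 − 2.9) = 1.0113
ABV = (1.0439 − 1.0113)·131.25

4.2801 % ABV


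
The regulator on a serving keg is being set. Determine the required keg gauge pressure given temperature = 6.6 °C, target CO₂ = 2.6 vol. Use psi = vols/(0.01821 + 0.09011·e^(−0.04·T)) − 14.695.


psi = 2.6/(0.01821 + 0.09011·e^(−0.04·6.6)) − 14.695

15.0492 psi


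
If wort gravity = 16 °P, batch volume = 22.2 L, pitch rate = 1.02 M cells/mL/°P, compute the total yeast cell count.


cells (billions) = rate · V_L · °P
cells = 1.02 · 22.2 · 16

362.3040 billion cells


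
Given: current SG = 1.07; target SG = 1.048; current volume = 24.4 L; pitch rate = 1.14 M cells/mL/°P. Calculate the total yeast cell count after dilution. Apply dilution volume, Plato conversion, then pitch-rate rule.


V_w = V·((SG_c−1)/(SG_t−1)−1);  °P = 259 − 259/SG_t;  cells = rate·(V+V_w)·°P
V_w = 24.4·((1.07−1)/(1.048−1)−1) = 11.1833
V_final = 24.4 + 11.1833 = 35.5833
°P = 259 − 259/1.048 = 11.8626
cells = 1.14·35.5833·11.8626

481.2062 billion cells


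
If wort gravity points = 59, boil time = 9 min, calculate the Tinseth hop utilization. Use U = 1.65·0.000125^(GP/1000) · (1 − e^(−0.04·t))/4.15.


bigness = 1.65·0.000125^(59/1000) = 0.9710
boil_factor = (1 − e^(−0.04·9))/4.15 = 0.0728
U = 0.9710 · 0.0728

0.0707


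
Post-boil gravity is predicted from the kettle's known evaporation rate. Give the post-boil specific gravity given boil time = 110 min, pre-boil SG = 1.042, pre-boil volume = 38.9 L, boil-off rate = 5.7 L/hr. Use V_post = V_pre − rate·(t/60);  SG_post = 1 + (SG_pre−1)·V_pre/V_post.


V_post = 38.9 − 5.7·(110/60) = 28.4500
SG_post = 1 + (1.042 − 1)·38.9/28.4500

1.0574


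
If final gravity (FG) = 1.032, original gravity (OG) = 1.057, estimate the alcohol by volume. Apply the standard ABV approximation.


ABV = (OG − FG) · 131.25
ABV = (1.057 − 1.032) · 131.25

3.2812 % ABV


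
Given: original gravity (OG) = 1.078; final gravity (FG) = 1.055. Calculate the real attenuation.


AA = (OG−FG)/(OG−1)·100;  RA = AA·0.8192
AA = (1.078 − 1.055)/(1.078 − 1)·100 = 29.4872
RA = 29.4872·0.8192

24.1559 %


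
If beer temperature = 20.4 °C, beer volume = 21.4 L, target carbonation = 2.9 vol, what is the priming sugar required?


residual = 14.695·(0.01821 + 0.09011·e^(−0.04·T));  sugar = (target − residual)·4.0·V
residual = 14.695·(0.01821 + 0.09011·e^(−0.04·20.4)) = 0.8531
sugar = (2.9 − 0.8531)·4.0·21.4

175.2114 g


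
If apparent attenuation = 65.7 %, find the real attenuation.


RA = AA · 0.8192
RA = 65.7 · 0.8192

53.8214 %


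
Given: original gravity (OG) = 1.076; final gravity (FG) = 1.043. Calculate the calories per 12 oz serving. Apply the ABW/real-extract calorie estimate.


ABW = (OG−FG)·131.25·0.79/FG;  °P = 259 − 259/SG (for OG→OE and FG→AE);  RE = 0.1808·OE + 0.8192·AE;  Cal = (6.9·ABW + 4·(RE−0.1))·FG·3.55
ABW = (1.076 − 1.043)·131.25·0.79/1.043 = 3.2806
OE = 259 − 259/1.076 = 18.2937 °P
AE = 259 − 259/1.043 = 10.6779 °P
RE = 0.1808·18.2937 + 0.8192·10.6779 = 12.0548 °P
Cal = (6.9·3.2806 + 4·(12.0548−0.1))·1.043·3.55

260.8719 kcal


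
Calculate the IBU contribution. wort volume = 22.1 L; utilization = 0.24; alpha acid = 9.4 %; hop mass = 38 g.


IBU = (α/100)·mass·U·1000 / V
IBU = (9.4/100)·38·0.24·1000 / 22.1

38.7910 IBU


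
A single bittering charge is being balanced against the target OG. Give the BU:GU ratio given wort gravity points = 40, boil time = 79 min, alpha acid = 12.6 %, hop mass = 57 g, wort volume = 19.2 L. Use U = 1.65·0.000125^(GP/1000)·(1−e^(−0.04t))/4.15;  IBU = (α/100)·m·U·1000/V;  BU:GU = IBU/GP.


U = 1.65·0.000125^(40/1000)·(1−e^(−0.04·79))/4.15 = 0.2658
IBU = (12.6/100)·57·0.2658·1000/19.2 = 99.4097
BU:GU = 99.4097/40

2.4852


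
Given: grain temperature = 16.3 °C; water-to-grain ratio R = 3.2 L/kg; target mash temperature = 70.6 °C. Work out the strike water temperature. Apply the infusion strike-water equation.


T_strike = (0.41/R)·(T_mash − T_grain) + T_mash
T_strike = (0.41/3.2)·(70.6 − 16.3) + 70.6

77.5572 °C


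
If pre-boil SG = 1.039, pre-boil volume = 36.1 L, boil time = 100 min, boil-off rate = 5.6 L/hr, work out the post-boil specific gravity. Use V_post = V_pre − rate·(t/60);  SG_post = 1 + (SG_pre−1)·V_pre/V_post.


V_post = 36.1 − 5.6·(100/60) = 26.7667
SG_post = 1 + (1.039 − 1)·36.1/26.7667

1.0526


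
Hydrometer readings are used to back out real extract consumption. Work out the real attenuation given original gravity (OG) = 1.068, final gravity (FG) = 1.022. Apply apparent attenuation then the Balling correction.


AA = (OG−FG)/(OG−1)·100;  RA = AA·0.8192
AA = (1.068 − 1.022)/(1.068 − 1)·100 = 67.6471
RA = 67.6471·0.8192

55.4165 %


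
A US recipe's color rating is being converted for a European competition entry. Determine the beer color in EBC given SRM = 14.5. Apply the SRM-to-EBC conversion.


EBC = SRM · 1.97
EBC = 14.5 · 1.97

28.5650 EBC


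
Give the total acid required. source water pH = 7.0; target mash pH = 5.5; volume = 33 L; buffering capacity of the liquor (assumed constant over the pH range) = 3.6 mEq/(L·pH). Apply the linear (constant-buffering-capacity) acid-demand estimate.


acid = buffering capacity · (pH_source − pH_target) · V
acid = 3.6 · (7.0 − 5.5) · 33

178.2000 mEq


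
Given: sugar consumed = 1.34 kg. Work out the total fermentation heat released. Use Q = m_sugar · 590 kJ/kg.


Q = 1.34 · 590

790.6000 kJ


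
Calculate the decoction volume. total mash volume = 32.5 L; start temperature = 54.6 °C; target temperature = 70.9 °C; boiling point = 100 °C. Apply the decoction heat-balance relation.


V_dec = V_total·(T_target − T_start)/(T_boil − T_start)
V_dec = 32.5·(70.9 − 54.6)/(100 − 54.6)

11.6685 L


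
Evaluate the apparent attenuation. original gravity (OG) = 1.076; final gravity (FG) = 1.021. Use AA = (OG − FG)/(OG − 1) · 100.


AA = (1.076 − 1.021)/(1.076 − 1) · 100

72.3684 %


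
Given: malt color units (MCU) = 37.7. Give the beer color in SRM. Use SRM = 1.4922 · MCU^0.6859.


SRM = 1.4922 · 37.7^0.6859

17.9903 SRM


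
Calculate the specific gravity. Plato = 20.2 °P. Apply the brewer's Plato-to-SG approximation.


SG = 259/(259 − P)
SG = 259/(259 − 20.2)

1.0846


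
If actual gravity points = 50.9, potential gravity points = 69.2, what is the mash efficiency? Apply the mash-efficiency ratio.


efficiency = actual / potential × 100
efficiency = 50.9 / 69.2 × 100

73.5549 %


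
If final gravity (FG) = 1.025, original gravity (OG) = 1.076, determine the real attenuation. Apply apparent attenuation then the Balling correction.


AA = (OG−FG)/(OG−1)·100;  RA = AA·0.8192
AA = (1.076 − 1.025)/(1.076 − 1)·100 = 67.1053
RA = 67.1053·0.8192

54.9726 %


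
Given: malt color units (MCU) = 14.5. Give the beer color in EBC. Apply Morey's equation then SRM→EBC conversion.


SRM = 1.4922·MCU^0.6859;  EBC = SRM·1.97
SRM = 1.4922·14.5^0.6859 = 9.3413
EBC = 9.3413·1.97

18.4024 EBC


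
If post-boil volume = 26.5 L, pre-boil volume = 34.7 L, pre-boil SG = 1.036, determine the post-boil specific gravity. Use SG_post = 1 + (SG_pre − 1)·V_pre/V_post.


pts_pre = (1.036 − 1)·1000 = 36.0000
pts_post = 36.0000·34.7/26.5 = 47.1396
SG_post = 1 + 47.1396/1000

1.0471


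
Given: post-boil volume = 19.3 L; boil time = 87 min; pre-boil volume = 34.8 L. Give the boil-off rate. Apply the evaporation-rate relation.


rate = (V_pre − V_post) / (t_min/60)
rate = (34.8 − 19.3) / (87/60)

10.6897 L/hr


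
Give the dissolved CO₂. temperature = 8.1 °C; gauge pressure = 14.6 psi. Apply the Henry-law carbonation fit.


vols = (P + 14.695)·(0.01821 + 0.09011·e^(−0.04·T))
vols = (14.6 + 14.695)·(0.01821 + 0.09011·e^(−0.04·8.1))

2.4427 volumes


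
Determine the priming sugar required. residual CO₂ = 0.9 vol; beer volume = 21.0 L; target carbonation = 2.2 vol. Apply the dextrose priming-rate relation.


sugar = (target − residual)·4.0·V
sugar = (2.2 − 0.9)·4.0·21.0

109.2000 g


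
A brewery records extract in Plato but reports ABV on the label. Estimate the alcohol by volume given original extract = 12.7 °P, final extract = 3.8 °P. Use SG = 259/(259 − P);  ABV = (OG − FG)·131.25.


OG = 259/(259 − 12.7) = 1.0516
FG = 259/(259 − 3.8) = 1.0149
ABV = (1.0516 − 1.0149)·131.25

4.8133 % ABV


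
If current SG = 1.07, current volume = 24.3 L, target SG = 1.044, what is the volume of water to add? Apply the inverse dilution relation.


V_water = V·((SG_curr − 1)/(SG_target − 1) − 1)
V_water = 24.3·((1.07 − 1)/(1.044 − 1) − 1)

14.3591 L


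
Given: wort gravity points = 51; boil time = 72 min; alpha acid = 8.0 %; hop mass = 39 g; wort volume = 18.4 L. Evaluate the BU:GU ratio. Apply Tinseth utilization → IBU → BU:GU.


U = 1.65·0.000125^(GP/1000)·(1−e^(−0.04t))/4.15;  IBU = (α/100)·m·U·1000/V;  BU:GU = IBU/GP
U = 1.65·0.000125^(51/1000)·(1−e^(−0.04·72))/4.15 = 0.2373
IBU = (8.0/100)·39·0.2373·1000/18.4 = 40.2369
BU:GU = 40.2369/51

0.7890


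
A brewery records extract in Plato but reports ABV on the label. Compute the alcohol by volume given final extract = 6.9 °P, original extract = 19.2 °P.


SG = 259/(259 − P);  ABV = (OG − FG)·131.25
OG = 259/(259 − 19.2) = 1.0801
FG = 259/(259 − 6.9) = 1.0274
ABV = (1.0801 − 1.0274)·131.25

6.9164 % ABV


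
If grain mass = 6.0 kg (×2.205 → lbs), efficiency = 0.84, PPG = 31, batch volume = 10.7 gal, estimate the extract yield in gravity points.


points = lbs × PPG × eff / vol
lbs = 6.0 × 2.205 = 13.2300
points = 13.2300 × 31 × 0.84 / 10.7

32.1971 points


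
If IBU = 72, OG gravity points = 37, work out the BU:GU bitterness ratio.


BU:GU = IBU / OG_points
BU:GU = 72 / 37

1.9459


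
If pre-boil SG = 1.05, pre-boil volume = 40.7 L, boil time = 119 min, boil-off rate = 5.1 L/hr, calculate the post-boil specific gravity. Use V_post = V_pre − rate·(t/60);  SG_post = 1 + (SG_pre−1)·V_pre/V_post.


V_post = 40.7 − 5.1·(119/60) = 30.5850
SG_post = 1 + (1.05 − 1)·40.7/30.5850

1.0665


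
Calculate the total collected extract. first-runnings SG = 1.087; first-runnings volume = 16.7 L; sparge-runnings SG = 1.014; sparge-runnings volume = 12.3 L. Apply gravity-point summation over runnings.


total = Σ (SG_i − 1)·1000·V_i
first = (1.087 − 1)·1000·16.7 = 1452.9000
sparge = (1.014 − 1)·1000·12.3 = 172.2000
total = 1452.9000 + 172.2000

1625.1000 gravity·L


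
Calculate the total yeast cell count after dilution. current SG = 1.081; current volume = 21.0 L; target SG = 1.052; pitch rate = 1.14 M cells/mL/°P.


V_w = V·((SG_c−1)/(SG_t−1)−1);  °P = 259 − 259/SG_t;  cells = rate·(V+V_w)·°P
V_w = 21.0·((1.081−1)/(1.052−1)−1) = 11.7115
V_final = 21.0 + 11.7115 = 32.7115
°P = 259 − 259/1.052 = 12.8023
cells = 1.14·32.7115·12.8023

477.4118 billion cells


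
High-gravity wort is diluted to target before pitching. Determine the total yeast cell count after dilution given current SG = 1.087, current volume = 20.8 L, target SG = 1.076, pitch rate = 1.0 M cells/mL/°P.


V_w = V·((SG_c−1)/(SG_t−1)−1);  °P = 259 − 259/SG_t;  cells = rate·(V+V_w)·°P
V_w = 20.8·((1.087−1)/(1.076−1)−1) = 3.0105
V_final = 20.8 + 3.0105 = 23.8105
°P = 259 − 259/1.076 = 18.2937
cells = 1.0·23.8105·18.2937

435.5822 billion cells


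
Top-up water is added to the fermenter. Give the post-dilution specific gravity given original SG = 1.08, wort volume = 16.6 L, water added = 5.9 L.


SG_new = 1 + (SG_old − 1)·V_old/(V_old + V_water)
pts = (1.08 − 1)·1000·16.6/(16.6 + 5.9) = 59.0222
SG_new = 1 + 59.0222/1000

1.0590


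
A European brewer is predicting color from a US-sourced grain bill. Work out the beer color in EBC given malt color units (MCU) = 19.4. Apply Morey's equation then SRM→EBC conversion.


SRM = 1.4922·MCU^0.6859;  EBC = SRM·1.97
SRM = 1.4922·19.4^0.6859 = 11.4059
EBC = 11.4059·1.97

22.4697 EBC


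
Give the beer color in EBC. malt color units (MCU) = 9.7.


SRM = 1.4922·MCU^0.6859;  EBC = SRM·1.97
SRM = 1.4922·9.7^0.6859 = 7.0901
EBC = 7.0901·1.97

13.9675 EBC


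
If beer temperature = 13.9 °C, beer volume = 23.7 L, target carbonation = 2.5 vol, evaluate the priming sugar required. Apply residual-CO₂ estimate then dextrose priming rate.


residual = 14.695·(0.01821 + 0.09011·e^(−0.04·T));  sugar = (target − residual)·4.0·V
residual = 14.695·(0.01821 + 0.09011·e^(−0.04·13.9)) = 1.0270
sugar = (2.5 − 1.0270)·4.0·23.7

139.6401 g


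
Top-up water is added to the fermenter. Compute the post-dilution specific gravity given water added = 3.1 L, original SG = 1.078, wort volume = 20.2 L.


SG_new = 1 + (SG_old − 1)·V_old/(V_old + V_water)
pts = (1.078 − 1)·1000·20.2/(20.2 + 3.1) = 67.6223
SG_new = 1 + 67.6223/1000

1.0676


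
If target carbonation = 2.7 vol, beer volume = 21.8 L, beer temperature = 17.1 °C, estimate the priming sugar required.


residual = 14.695·(0.01821 + 0.09011·e^(−0.04·T));  sugar = (target − residual)·4.0·V
residual = 14.695·(0.01821 + 0.09011·e^(−0.04·17.1)) = 0.9358
sugar = (2.7 − 0.9358)·4.0·21.8

153.8415 g


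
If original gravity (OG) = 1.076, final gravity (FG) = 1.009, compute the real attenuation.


AA = (OG−FG)/(OG−1)·100;  RA = AA·0.8192
AA = (1.076 − 1.009)/(1.076 − 1)·100 = 88.1579
RA = 88.1579·0.8192

72.2189 %


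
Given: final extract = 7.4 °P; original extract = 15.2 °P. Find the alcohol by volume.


SG = 259/(259 − P);  ABV = (OG − FG)·131.25
OG = 259/(259 − 15.2) = 1.0623
FG = 259/(259 − 7.4) = 1.0294
ABV = (1.0623 − 1.0294)·131.25

4.3226 % ABV


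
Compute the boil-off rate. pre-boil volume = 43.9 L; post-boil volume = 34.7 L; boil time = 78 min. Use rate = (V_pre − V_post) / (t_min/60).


rate = (43.9 − 34.7) / (78/60)

7.0769 L/hr


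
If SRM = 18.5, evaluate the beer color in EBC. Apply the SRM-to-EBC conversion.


EBC = SRM · 1.97
EBC = 18.5 · 1.97

36.4450 EBC


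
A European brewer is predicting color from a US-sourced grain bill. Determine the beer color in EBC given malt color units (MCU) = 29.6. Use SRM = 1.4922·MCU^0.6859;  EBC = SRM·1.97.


SRM = 1.4922·29.6^0.6859 = 15.2400
EBC = 15.2400·1.97

30.0229 EBC


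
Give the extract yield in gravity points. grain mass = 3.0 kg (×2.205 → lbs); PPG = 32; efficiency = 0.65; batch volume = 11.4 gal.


points = lbs × PPG × eff / vol
lbs = 3.0 × 2.205 = 6.6150
points = 6.6150 × 32 × 0.65 / 11.4

12.0695 points


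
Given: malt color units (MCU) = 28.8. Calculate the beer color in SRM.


SRM = 1.4922 · MCU^0.6859
SRM = 1.4922 · 28.8^0.6859

14.9563 SRM


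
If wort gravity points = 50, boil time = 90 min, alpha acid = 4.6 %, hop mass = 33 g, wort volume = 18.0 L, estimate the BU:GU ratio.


U = 1.65·0.000125^(GP/1000)·(1−e^(−0.04t))/4.15;  IBU = (α/100)·m·U·1000/V;  BU:GU = IBU/GP
U = 1.65·0.000125^(50/1000)·(1−e^(−0.04·90))/4.15 = 0.2467
IBU = (4.6/100)·33·0.2467·1000/18.0 = 20.8089
BU:GU = 20.8089/50

0.4162


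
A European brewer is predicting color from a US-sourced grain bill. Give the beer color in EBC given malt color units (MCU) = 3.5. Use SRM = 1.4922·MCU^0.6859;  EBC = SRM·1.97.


SRM = 1.4922·3.5^0.6859 = 3.5237
EBC = 3.5237·1.97

6.9418 EBC


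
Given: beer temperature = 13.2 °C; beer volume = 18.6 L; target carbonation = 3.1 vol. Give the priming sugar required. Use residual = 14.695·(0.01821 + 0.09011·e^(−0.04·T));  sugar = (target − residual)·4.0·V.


residual = 14.695·(0.01821 + 0.09011·e^(−0.04·13.2)) = 1.0486
sugar = (3.1 − 1.0486)·4.0·18.6

152.6266 g


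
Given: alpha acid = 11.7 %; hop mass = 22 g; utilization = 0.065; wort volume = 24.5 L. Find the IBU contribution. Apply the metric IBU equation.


IBU = (α/100)·mass·U·1000 / V
IBU = (11.7/100)·22·0.065·1000 / 24.5

6.8290 IBU


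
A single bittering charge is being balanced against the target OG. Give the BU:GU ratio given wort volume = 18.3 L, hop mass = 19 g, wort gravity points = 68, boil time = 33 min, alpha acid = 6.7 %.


U = 1.65·0.000125^(GP/1000)·(1−e^(−0.04t))/4.15;  IBU = (α/100)·m·U·1000/V;  BU:GU = IBU/GP
U = 1.65·0.000125^(68/1000)·(1−e^(−0.04·33))/4.15 = 0.1581
IBU = (6.7/100)·19·0.1581·1000/18.3 = 11.0009
BU:GU = 11.0009/68

0.1618


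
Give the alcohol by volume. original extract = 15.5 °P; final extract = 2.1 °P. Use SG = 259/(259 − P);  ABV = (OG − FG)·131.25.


OG = 259/(259 − 15.5) = 1.0637
FG = 259/(259 − 2.1) = 1.0082
ABV = (1.0637 − 1.0082)·131.25

7.2818 % ABV


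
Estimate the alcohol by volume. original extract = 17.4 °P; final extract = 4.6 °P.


SG = 259/(259 − P);  ABV = (OG − FG)·131.25
OG = 259/(259 − 17.4) = 1.0720
FG = 259/(259 − 4.6) = 1.0181
ABV = (1.0720 − 1.0181)·131.25

7.0794 % ABV


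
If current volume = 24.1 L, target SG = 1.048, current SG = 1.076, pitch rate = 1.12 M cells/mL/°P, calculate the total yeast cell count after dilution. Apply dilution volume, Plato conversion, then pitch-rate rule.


V_w = V·((SG_c−1)/(SG_t−1)−1);  °P = 259 − 259/SG_t;  cells = rate·(V+V_w)·°P
V_w = 24.1·((1.076−1)/(1.048−1)−1) = 14.0583
V_final = 24.1 + 14.0583 = 38.1583
°P = 259 − 259/1.048 = 11.8626
cells = 1.12·38.1583·11.8626

506.9757 billion cells


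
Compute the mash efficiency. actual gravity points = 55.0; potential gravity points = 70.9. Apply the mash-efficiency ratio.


efficiency = actual / potential × 100
efficiency = 55.0 / 70.9 × 100

77.5740 %


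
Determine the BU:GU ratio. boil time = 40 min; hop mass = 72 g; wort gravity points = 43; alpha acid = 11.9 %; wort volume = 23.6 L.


U = 1.65·0.000125^(GP/1000)·(1−e^(−0.04t))/4.15;  IBU = (α/100)·m·U·1000/V;  BU:GU = IBU/GP
U = 1.65·0.000125^(43/1000)·(1−e^(−0.04·40))/4.15 = 0.2156
IBU = (11.9/100)·72·0.2156·1000/23.6 = 78.2762
BU:GU = 78.2762/43

1.8204


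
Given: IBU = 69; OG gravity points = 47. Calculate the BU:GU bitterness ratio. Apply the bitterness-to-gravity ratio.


BU:GU = IBU / OG_points
BU:GU = 69 / 47

1.4681


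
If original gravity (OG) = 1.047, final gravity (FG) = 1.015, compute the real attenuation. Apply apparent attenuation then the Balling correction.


AA = (OG−FG)/(OG−1)·100;  RA = AA·0.8192
AA = (1.047 − 1.015)/(1.047 − 1)·100 = 68.0851
RA = 68.0851·0.8192

55.7753 %


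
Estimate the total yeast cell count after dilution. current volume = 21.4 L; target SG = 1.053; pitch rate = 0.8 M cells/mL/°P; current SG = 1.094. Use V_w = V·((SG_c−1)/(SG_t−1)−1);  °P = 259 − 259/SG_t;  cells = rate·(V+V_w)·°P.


V_w = 21.4·((1.094−1)/(1.053−1)−1) = 16.5547
V_final = 21.4 + 16.5547 = 37.9547
°P = 259 − 259/1.053 = 13.0361
cells = 0.8·37.9547·13.0361

395.8248 billion cells


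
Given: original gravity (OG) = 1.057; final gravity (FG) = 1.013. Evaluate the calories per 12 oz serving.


ABW = (OG−FG)·131.25·0.79/FG;  °P = 259 − 259/SG (for OG→OE and FG→AE);  RE = 0.1808·OE + 0.8192·AE;  Cal = (6.9·ABW + 4·(RE−0.1))·FG·3.55
ABW = (1.057 − 1.013)·131.25·0.79/1.013 = 4.5037
OE = 259 − 259/1.057 = 13.9669 °P
AE = 259 − 259/1.013 = 3.3238 °P
RE = 0.1808·13.9669 + 0.8192·3.3238 = 5.2481 °P
Cal = (6.9·4.5037 + 4·(5.2481−0.1))·1.013·3.55

185.8051 kcal


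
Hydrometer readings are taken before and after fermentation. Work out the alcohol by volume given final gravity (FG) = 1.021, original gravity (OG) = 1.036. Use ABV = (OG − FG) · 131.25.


ABV = (1.036 − 1.021) · 131.25

1.9688 % ABV


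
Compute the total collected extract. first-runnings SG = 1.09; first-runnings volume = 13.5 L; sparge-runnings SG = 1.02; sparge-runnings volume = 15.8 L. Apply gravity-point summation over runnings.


total = Σ (SG_i − 1)·1000·V_i
first = (1.09 − 1)·1000·13.5 = 1215.0000
sparge = (1.02 − 1)·1000·15.8 = 316.0000
total = 1215.0000 + 316.0000

1531.0000 gravity·L


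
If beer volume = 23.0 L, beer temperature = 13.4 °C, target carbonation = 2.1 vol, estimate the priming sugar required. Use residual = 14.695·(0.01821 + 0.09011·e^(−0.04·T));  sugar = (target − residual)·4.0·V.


residual = 14.695·(0.01821 + 0.09011·e^(−0.04·13.4)) = 1.0423
sugar = (2.1 − 1.0423)·4.0·23.0

97.3043 g


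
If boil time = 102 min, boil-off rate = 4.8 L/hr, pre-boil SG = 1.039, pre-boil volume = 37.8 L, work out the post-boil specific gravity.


V_post = V_pre − rate·(t/60);  SG_post = 1 + (SG_pre−1)·V_pre/V_post
V_post = 37.8 − 4.8·(102/60) = 29.6400
SG_post = 1 + (1.039 − 1)·37.8/29.6400

1.0497


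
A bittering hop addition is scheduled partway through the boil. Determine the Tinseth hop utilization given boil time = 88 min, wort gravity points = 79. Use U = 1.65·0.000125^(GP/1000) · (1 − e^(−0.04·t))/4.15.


bigness = 1.65·0.000125^(79/1000) = 0.8112
boil_factor = (1 − e^(−0.04·88))/4.15 = 0.2338
U = 0.8112 · 0.2338

0.1897


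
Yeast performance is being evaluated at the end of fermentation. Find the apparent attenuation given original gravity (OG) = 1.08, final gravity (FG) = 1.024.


AA = (OG − FG)/(OG − 1) · 100
AA = (1.08 − 1.024)/(1.08 − 1) · 100

70.0000 %


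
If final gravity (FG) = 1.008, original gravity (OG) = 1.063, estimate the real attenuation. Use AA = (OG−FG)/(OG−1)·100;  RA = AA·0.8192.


AA = (1.063 − 1.008)/(1.063 − 1)·100 = 87.3016
RA = 87.3016·0.8192

71.5175 %


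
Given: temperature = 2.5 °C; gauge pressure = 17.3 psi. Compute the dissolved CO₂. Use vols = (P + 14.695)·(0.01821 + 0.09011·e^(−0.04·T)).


vols = (17.3 + 14.695)·(0.01821 + 0.09011·e^(−0.04·2.5))

3.1913 volumes


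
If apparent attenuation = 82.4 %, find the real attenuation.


RA = AA · 0.8192
RA = 82.4 · 0.8192

67.5021 %


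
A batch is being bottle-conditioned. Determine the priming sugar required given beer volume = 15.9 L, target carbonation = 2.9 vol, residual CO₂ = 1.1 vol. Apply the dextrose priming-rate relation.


sugar = (target − residual)·4.0·V
sugar = (2.9 − 1.1)·4.0·15.9

114.4800 g


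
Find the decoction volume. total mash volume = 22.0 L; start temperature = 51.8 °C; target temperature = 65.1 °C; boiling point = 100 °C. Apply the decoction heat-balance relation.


V_dec = V_total·(T_target − T_start)/(T_boil − T_start)
V_dec = 22.0·(65.1 − 51.8)/(100 − 51.8)

6.0705 L


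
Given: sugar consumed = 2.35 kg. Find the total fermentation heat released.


Q = m_sugar · 590 kJ/kg
Q = 2.35 · 590

1386.5000 kJ


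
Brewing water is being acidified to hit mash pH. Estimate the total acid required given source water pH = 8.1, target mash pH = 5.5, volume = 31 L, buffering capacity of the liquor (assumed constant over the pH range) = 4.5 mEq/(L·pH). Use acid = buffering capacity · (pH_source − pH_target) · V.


acid = 4.5 · (8.1 − 5.5) · 31

362.7000 mEq


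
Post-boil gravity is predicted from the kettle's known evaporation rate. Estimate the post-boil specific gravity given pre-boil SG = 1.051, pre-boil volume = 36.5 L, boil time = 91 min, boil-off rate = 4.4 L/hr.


V_post = V_pre − rate·(t/60);  SG_post = 1 + (SG_pre−1)·V_pre/V_post
V_post = 36.5 − 4.4·(91/60) = 29.8267
SG_post = 1 + (1.051 − 1)·36.5/29.8267

1.0624


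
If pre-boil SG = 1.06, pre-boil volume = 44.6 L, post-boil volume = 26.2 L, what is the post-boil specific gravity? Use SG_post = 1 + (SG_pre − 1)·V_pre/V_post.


pts_pre = (1.06 − 1)·1000 = 60.0000
pts_post = 60.0000·44.6/26.2 = 102.1374
SG_post = 1 + 102.1374/1000

1.1021


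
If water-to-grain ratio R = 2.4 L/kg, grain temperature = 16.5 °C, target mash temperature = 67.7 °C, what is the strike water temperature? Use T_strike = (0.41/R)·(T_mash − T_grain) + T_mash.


T_strike = (0.41/2.4)·(67.7 − 16.5) + 67.7

76.4467 °C


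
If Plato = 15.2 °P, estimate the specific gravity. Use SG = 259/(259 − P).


SG = 259/(259 − 15.2)

1.0623


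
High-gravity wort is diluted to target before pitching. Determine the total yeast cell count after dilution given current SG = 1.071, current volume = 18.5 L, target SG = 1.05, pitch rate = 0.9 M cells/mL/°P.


V_w = V·((SG_c−1)/(SG_t−1)−1);  °P = 259 − 259/SG_t;  cells = rate·(V+V_w)·°P
V_w = 18.5·((1.071−1)/(1.05−1)−1) = 7.7700
V_final = 18.5 + 7.7700 = 26.2700
°P = 259 − 259/1.05 = 12.3333
cells = 0.9·26.2700·12.3333

291.5970 billion cells


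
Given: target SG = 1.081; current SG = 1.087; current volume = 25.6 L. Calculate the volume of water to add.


V_water = V·((SG_curr − 1)/(SG_target − 1) − 1)
V_water = 25.6·((1.087 − 1)/(1.081 − 1) − 1)

1.8963 L


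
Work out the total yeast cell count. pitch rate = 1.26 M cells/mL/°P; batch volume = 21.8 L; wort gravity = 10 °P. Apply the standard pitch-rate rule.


cells (billions) = rate · V_L · °P
cells = 1.26 · 21.8 · 10

274.6800 billion cells


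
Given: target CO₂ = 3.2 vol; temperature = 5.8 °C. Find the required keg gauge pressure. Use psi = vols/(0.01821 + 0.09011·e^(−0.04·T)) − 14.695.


psi = 3.2/(0.01821 + 0.09011·e^(−0.04·5.8)) − 14.695

20.9944 psi


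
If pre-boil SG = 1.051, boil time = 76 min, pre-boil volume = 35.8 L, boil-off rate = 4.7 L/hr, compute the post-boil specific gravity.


V_post = V_pre − rate·(t/60);  SG_post = 1 + (SG_pre−1)·V_pre/V_post
V_post = 35.8 − 4.7·(76/60) = 29.8467
SG_post = 1 + (1.051 − 1)·35.8/29.8467

1.0612


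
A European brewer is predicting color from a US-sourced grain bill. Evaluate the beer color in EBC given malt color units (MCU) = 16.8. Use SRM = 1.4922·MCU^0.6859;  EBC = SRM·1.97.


SRM = 1.4922·16.8^0.6859 = 10.3340
EBC = 10.3340·1.97

20.3579 EBC


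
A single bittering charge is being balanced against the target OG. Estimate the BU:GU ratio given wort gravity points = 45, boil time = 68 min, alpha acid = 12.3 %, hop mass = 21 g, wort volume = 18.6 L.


U = 1.65·0.000125^(GP/1000)·(1−e^(−0.04t))/4.15;  IBU = (α/100)·m·U·1000/V;  BU:GU = IBU/GP
U = 1.65·0.000125^(45/1000)·(1−e^(−0.04·68))/4.15 = 0.2479
IBU = (12.3/100)·21·0.2479·1000/18.6 = 34.4202
BU:GU = 34.4202/45

0.7649


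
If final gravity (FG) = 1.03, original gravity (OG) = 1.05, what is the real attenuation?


AA = (OG−FG)/(OG−1)·100;  RA = AA·0.8192
AA = (1.05 − 1.03)/(1.05 − 1)·100 = 40.0000
RA = 40.0000·0.8192

32.7680 %


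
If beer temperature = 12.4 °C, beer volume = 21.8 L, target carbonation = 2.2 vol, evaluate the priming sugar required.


residual = 14.695·(0.01821 + 0.09011·e^(−0.04·T));  sugar = (target − residual)·4.0·V
residual = 14.695·(0.01821 + 0.09011·e^(−0.04·12.4)) = 1.0740
sugar = (2.2 − 1.0740)·4.0·21.8

98.1905 g


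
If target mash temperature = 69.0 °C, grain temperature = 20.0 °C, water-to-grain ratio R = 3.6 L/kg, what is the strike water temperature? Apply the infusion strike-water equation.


T_strike = (0.41/R)·(T_mash − T_grain) + T_mash
T_strike = (0.41/3.6)·(69.0 − 20.0) + 69.0

74.5806 °C


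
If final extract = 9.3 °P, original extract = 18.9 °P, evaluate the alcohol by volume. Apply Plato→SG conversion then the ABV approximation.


SG = 259/(259 − P);  ABV = (OG − FG)·131.25
OG = 259/(259 − 18.9) = 1.0787
FG = 259/(259 − 9.3) = 1.0372
ABV = (1.0787 − 1.0372)·131.25

5.4433 % ABV


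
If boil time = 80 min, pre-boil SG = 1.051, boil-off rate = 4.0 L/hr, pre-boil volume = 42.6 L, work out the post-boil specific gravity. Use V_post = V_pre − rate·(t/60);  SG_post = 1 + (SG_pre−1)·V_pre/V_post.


V_post = 42.6 − 4.0·(80/60) = 37.2667
SG_post = 1 + (1.051 − 1)·42.6/37.2667

1.0583


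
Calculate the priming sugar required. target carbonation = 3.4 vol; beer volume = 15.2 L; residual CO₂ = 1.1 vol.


sugar = (target − residual)·4.0·V
sugar = (3.4 − 1.1)·4.0·15.2

139.8400 g


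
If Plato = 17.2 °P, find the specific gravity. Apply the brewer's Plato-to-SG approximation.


SG = 259/(259 − P)
SG = 259/(259 − 17.2)

1.0711


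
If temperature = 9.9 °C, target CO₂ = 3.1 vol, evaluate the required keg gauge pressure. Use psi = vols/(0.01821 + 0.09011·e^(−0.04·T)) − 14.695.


psi = 3.1/(0.01821 + 0.09011·e^(−0.04·9.9)) − 14.695

24.6178 psi


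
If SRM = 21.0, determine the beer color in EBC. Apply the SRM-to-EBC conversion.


EBC = SRM · 1.97
EBC = 21.0 · 1.97

41.3700 EBC


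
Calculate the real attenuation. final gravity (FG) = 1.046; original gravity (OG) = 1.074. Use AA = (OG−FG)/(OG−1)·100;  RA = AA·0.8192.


AA = (1.074 − 1.046)/(1.074 − 1)·100 = 37.8378
RA = 37.8378·0.8192

30.9968 %


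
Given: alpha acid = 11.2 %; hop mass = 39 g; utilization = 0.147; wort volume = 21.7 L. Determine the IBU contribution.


IBU = (α/100)·mass·U·1000 / V
IBU = (11.2/100)·39·0.147·1000 / 21.7

29.5897 IBU


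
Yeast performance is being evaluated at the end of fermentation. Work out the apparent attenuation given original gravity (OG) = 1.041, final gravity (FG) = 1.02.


AA = (OG − FG)/(OG − 1) · 100
AA = (1.041 − 1.02)/(1.041 − 1) · 100

51.2195 %


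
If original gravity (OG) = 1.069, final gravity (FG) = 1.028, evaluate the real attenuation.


AA = (OG−FG)/(OG−1)·100;  RA = AA·0.8192
AA = (1.069 − 1.028)/(1.069 − 1)·100 = 59.4203
RA = 59.4203·0.8192

48.6771 %


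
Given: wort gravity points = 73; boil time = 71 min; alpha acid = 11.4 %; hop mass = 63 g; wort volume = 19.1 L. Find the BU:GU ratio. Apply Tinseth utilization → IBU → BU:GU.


U = 1.65·0.000125^(GP/1000)·(1−e^(−0.04t))/4.15;  IBU = (α/100)·m·U·1000/V;  BU:GU = IBU/GP
U = 1.65·0.000125^(73/1000)·(1−e^(−0.04·71))/4.15 = 0.1943
IBU = (11.4/100)·63·0.1943·1000/19.1 = 73.0427
BU:GU = 73.0427/73

1.0006


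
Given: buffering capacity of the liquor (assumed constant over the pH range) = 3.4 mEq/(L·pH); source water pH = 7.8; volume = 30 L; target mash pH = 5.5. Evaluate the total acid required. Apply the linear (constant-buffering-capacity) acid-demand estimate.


acid = buffering capacity · (pH_source − pH_target) · V
acid = 3.4 · (7.8 − 5.5) · 30

234.6000 mEq


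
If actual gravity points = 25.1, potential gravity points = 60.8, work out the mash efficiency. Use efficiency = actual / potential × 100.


efficiency = 25.1 / 60.8 × 100

41.2829 %


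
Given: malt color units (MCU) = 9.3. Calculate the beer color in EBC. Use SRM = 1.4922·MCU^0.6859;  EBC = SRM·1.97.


SRM = 1.4922·9.3^0.6859 = 6.8883
EBC = 6.8883·1.97

13.5699 EBC


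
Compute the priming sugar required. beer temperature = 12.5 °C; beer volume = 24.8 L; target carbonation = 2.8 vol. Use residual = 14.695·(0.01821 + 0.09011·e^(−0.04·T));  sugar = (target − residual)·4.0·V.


residual = 14.695·(0.01821 + 0.09011·e^(−0.04·12.5)) = 1.0707
sugar = (2.8 − 1.0707)·4.0·24.8

171.5422 g


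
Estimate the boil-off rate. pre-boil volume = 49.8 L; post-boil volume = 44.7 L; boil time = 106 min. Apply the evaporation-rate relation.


rate = (V_pre − V_post) / (t_min/60)
rate = (49.8 − 44.7) / (106/60)

2.8868 L/hr


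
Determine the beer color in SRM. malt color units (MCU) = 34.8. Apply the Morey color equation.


SRM = 1.4922 · MCU^0.6859
SRM = 1.4922 · 34.8^0.6859

17.0293 SRM


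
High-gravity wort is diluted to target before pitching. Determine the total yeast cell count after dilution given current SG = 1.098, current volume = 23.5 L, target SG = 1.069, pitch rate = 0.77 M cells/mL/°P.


V_w = V·((SG_c−1)/(SG_t−1)−1);  °P = 259 − 259/SG_t;  cells = rate·(V+V_w)·°P
V_w = 23.5·((1.098−1)/(1.069−1)−1) = 9.8768
V_final = 23.5 + 9.8768 = 33.3768
°P = 259 − 259/1.069 = 16.7175
cells = 0.77·33.3768·16.7175

429.6420 billion cells


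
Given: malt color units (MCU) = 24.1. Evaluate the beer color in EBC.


SRM = 1.4922·MCU^0.6859;  EBC = SRM·1.97
SRM = 1.4922·24.1^0.6859 = 13.2359
EBC = 13.2359·1.97

26.0747 EBC


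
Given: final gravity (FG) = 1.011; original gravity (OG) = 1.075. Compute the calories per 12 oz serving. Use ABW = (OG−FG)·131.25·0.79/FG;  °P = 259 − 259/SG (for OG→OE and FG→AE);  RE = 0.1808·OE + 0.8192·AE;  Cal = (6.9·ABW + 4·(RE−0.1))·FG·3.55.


ABW = (1.075 − 1.011)·131.25·0.79/1.011 = 6.5638
OE = 259 − 259/1.075 = 18.0698 °P
AE = 259 − 259/1.011 = 2.8180 °P
RE = 0.1808·18.0698 + 0.8192·2.8180 = 5.5755 °P
Cal = (6.9·6.5638 + 4·(5.5755−0.1))·1.011·3.55

241.1565 kcal


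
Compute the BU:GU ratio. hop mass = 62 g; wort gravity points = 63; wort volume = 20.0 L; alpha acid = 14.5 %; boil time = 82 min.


U = 1.65·0.000125^(GP/1000)·(1−e^(−0.04t))/4.15;  IBU = (α/100)·m·U·1000/V;  BU:GU = IBU/GP
U = 1.65·0.000125^(63/1000)·(1−e^(−0.04·82))/4.15 = 0.2172
IBU = (14.5/100)·62·0.2172·1000/20.0 = 97.6368
BU:GU = 97.6368/63

1.5498


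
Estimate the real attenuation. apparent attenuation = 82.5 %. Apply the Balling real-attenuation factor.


RA = AA · 0.8192
RA = 82.5 · 0.8192

67.5840 %


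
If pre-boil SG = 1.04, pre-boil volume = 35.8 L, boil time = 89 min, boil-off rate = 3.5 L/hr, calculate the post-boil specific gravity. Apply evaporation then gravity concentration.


V_post = V_pre − rate·(t/60);  SG_post = 1 + (SG_pre−1)·V_pre/V_post
V_post = 35.8 − 3.5·(89/60) = 30.6083
SG_post = 1 + (1.04 − 1)·35.8/30.6083

1.0468


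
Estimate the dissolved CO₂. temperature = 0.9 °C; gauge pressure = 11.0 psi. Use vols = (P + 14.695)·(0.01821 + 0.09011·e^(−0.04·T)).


vols = (11.0 + 14.695)·(0.01821 + 0.09011·e^(−0.04·0.9))

2.7014 volumes


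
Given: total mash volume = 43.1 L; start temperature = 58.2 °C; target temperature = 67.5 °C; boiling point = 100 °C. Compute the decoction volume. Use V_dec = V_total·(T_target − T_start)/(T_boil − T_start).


V_dec = 43.1·(67.5 − 58.2)/(100 − 58.2)

9.5892 L


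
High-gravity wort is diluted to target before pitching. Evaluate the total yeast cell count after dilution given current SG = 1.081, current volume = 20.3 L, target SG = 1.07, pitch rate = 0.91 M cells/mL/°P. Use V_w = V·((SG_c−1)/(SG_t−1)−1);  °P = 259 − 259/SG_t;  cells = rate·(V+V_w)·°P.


V_w = 20.3·((1.081−1)/(1.07−1)−1) = 3.1900
V_final = 20.3 + 3.1900 = 23.4900
°P = 259 − 259/1.07 = 16.9439
cells = 0.91·23.4900·16.9439

362.1917 billion cells


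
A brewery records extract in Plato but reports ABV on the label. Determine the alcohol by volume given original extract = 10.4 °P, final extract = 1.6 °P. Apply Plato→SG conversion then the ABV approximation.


SG = 259/(259 − P);  ABV = (OG − FG)·131.25
OG = 259/(259 − 10.4) = 1.0418
FG = 259/(259 − 1.6) = 1.0062
ABV = (1.0418 − 1.0062)·131.25

4.6749 % ABV


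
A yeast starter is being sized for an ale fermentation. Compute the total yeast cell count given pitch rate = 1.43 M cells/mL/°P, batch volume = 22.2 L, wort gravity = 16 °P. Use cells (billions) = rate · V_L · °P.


cells = 1.43 · 22.2 · 16

507.9360 billion cells


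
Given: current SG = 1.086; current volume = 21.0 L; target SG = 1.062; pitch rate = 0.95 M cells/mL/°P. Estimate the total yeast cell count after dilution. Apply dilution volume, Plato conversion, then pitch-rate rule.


V_w = V·((SG_c−1)/(SG_t−1)−1);  °P = 259 − 259/SG_t;  cells = rate·(V+V_w)·°P
V_w = 21.0·((1.086−1)/(1.062−1)−1) = 8.1290
V_final = 21.0 + 8.1290 = 29.1290
°P = 259 − 259/1.062 = 15.1205
cells = 0.95·29.1290·15.1205

418.4240 billion cells
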